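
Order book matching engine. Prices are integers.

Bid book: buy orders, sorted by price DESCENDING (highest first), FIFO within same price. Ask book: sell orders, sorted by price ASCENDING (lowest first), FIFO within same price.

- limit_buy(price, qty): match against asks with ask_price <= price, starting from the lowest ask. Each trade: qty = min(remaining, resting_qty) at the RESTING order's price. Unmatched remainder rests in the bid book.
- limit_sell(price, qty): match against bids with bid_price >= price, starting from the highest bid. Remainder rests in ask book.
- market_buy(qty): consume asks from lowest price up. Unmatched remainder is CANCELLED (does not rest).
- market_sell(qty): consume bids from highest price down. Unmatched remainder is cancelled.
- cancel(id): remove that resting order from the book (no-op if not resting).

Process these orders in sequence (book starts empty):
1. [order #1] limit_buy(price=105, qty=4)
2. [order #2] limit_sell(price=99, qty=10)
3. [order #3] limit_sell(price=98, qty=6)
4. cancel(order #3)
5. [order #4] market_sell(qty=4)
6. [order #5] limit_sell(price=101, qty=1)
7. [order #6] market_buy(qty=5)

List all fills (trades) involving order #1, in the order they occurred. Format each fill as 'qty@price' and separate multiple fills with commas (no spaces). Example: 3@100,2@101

Answer: 4@105

Derivation:
After op 1 [order #1] limit_buy(price=105, qty=4): fills=none; bids=[#1:4@105] asks=[-]
After op 2 [order #2] limit_sell(price=99, qty=10): fills=#1x#2:4@105; bids=[-] asks=[#2:6@99]
After op 3 [order #3] limit_sell(price=98, qty=6): fills=none; bids=[-] asks=[#3:6@98 #2:6@99]
After op 4 cancel(order #3): fills=none; bids=[-] asks=[#2:6@99]
After op 5 [order #4] market_sell(qty=4): fills=none; bids=[-] asks=[#2:6@99]
After op 6 [order #5] limit_sell(price=101, qty=1): fills=none; bids=[-] asks=[#2:6@99 #5:1@101]
After op 7 [order #6] market_buy(qty=5): fills=#6x#2:5@99; bids=[-] asks=[#2:1@99 #5:1@101]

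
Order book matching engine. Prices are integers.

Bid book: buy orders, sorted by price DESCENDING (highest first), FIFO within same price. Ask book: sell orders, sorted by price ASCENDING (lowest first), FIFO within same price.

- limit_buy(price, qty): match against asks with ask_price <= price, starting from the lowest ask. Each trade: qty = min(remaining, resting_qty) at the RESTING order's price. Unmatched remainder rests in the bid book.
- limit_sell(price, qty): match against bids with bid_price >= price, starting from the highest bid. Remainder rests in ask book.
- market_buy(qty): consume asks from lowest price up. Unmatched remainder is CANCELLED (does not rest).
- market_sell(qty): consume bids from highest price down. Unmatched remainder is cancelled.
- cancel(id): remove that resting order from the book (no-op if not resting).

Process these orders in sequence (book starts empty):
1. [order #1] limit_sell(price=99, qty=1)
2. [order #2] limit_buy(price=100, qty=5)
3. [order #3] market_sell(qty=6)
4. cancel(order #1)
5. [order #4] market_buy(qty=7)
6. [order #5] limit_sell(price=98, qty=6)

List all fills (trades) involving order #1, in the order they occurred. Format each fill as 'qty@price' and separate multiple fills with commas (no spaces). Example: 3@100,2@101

After op 1 [order #1] limit_sell(price=99, qty=1): fills=none; bids=[-] asks=[#1:1@99]
After op 2 [order #2] limit_buy(price=100, qty=5): fills=#2x#1:1@99; bids=[#2:4@100] asks=[-]
After op 3 [order #3] market_sell(qty=6): fills=#2x#3:4@100; bids=[-] asks=[-]
After op 4 cancel(order #1): fills=none; bids=[-] asks=[-]
After op 5 [order #4] market_buy(qty=7): fills=none; bids=[-] asks=[-]
After op 6 [order #5] limit_sell(price=98, qty=6): fills=none; bids=[-] asks=[#5:6@98]

Answer: 1@99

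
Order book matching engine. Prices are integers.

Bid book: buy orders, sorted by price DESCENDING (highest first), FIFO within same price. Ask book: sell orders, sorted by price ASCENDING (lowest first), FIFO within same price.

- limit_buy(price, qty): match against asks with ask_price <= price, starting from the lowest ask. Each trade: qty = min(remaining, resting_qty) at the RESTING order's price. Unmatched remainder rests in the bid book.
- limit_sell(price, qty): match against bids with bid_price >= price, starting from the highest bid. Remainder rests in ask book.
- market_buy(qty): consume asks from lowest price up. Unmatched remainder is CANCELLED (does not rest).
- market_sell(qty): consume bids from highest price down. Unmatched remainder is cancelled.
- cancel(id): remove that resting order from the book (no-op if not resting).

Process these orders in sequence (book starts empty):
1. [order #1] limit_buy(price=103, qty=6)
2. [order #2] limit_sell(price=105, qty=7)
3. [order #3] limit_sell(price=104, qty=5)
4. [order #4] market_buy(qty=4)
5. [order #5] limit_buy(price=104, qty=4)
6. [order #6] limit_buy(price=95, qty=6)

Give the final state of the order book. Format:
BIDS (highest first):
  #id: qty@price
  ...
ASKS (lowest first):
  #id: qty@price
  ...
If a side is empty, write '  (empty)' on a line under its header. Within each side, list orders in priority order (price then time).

Answer: BIDS (highest first):
  #5: 3@104
  #1: 6@103
  #6: 6@95
ASKS (lowest first):
  #2: 7@105

Derivation:
After op 1 [order #1] limit_buy(price=103, qty=6): fills=none; bids=[#1:6@103] asks=[-]
After op 2 [order #2] limit_sell(price=105, qty=7): fills=none; bids=[#1:6@103] asks=[#2:7@105]
After op 3 [order #3] limit_sell(price=104, qty=5): fills=none; bids=[#1:6@103] asks=[#3:5@104 #2:7@105]
After op 4 [order #4] market_buy(qty=4): fills=#4x#3:4@104; bids=[#1:6@103] asks=[#3:1@104 #2:7@105]
After op 5 [order #5] limit_buy(price=104, qty=4): fills=#5x#3:1@104; bids=[#5:3@104 #1:6@103] asks=[#2:7@105]
After op 6 [order #6] limit_buy(price=95, qty=6): fills=none; bids=[#5:3@104 #1:6@103 #6:6@95] asks=[#2:7@105]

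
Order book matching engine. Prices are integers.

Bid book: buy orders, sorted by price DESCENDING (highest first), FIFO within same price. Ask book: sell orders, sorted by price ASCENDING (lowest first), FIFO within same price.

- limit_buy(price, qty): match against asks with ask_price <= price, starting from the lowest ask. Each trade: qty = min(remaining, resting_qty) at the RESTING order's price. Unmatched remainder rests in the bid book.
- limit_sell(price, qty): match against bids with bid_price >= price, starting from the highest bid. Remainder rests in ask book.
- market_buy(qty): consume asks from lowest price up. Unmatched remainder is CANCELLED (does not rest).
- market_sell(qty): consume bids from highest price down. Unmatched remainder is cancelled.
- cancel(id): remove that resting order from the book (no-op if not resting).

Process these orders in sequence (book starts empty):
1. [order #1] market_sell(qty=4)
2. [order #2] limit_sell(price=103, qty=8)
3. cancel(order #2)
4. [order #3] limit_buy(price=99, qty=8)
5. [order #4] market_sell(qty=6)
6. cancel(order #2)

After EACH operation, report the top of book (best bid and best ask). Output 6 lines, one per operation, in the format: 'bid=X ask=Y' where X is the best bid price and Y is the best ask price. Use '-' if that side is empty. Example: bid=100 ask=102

After op 1 [order #1] market_sell(qty=4): fills=none; bids=[-] asks=[-]
After op 2 [order #2] limit_sell(price=103, qty=8): fills=none; bids=[-] asks=[#2:8@103]
After op 3 cancel(order #2): fills=none; bids=[-] asks=[-]
After op 4 [order #3] limit_buy(price=99, qty=8): fills=none; bids=[#3:8@99] asks=[-]
After op 5 [order #4] market_sell(qty=6): fills=#3x#4:6@99; bids=[#3:2@99] asks=[-]
After op 6 cancel(order #2): fills=none; bids=[#3:2@99] asks=[-]

Answer: bid=- ask=-
bid=- ask=103
bid=- ask=-
bid=99 ask=-
bid=99 ask=-
bid=99 ask=-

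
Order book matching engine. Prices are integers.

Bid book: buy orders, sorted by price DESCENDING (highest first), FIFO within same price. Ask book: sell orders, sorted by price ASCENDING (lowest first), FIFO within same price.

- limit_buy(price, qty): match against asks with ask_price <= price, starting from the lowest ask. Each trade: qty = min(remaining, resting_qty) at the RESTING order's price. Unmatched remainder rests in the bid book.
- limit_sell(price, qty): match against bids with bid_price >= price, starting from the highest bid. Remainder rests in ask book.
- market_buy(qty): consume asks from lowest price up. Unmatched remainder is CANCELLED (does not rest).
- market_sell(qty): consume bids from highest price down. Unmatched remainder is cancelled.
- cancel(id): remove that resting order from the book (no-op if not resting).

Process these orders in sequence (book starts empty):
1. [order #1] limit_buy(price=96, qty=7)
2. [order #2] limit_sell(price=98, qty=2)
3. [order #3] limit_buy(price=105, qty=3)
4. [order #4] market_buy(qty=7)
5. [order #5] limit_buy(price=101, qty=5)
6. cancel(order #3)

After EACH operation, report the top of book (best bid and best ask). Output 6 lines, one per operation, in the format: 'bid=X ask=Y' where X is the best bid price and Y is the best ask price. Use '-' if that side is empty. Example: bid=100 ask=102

Answer: bid=96 ask=-
bid=96 ask=98
bid=105 ask=-
bid=105 ask=-
bid=105 ask=-
bid=101 ask=-

Derivation:
After op 1 [order #1] limit_buy(price=96, qty=7): fills=none; bids=[#1:7@96] asks=[-]
After op 2 [order #2] limit_sell(price=98, qty=2): fills=none; bids=[#1:7@96] asks=[#2:2@98]
After op 3 [order #3] limit_buy(price=105, qty=3): fills=#3x#2:2@98; bids=[#3:1@105 #1:7@96] asks=[-]
After op 4 [order #4] market_buy(qty=7): fills=none; bids=[#3:1@105 #1:7@96] asks=[-]
After op 5 [order #5] limit_buy(price=101, qty=5): fills=none; bids=[#3:1@105 #5:5@101 #1:7@96] asks=[-]
After op 6 cancel(order #3): fills=none; bids=[#5:5@101 #1:7@96] asks=[-]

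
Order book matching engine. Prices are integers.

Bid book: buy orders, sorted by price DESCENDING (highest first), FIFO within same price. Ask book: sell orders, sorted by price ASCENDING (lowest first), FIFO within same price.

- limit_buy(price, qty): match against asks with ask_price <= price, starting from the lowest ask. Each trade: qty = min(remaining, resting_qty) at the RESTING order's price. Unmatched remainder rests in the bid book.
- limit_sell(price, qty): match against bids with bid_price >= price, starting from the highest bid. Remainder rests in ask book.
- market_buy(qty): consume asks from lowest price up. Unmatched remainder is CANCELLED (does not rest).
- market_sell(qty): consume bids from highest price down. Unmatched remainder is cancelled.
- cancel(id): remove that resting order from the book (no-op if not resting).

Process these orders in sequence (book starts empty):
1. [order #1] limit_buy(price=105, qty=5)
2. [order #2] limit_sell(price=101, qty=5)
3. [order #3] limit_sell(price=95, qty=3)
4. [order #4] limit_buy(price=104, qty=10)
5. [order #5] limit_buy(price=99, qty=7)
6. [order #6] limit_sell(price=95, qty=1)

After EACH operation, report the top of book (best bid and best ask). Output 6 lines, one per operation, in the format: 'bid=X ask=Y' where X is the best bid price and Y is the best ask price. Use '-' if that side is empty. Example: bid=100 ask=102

Answer: bid=105 ask=-
bid=- ask=-
bid=- ask=95
bid=104 ask=-
bid=104 ask=-
bid=104 ask=-

Derivation:
After op 1 [order #1] limit_buy(price=105, qty=5): fills=none; bids=[#1:5@105] asks=[-]
After op 2 [order #2] limit_sell(price=101, qty=5): fills=#1x#2:5@105; bids=[-] asks=[-]
After op 3 [order #3] limit_sell(price=95, qty=3): fills=none; bids=[-] asks=[#3:3@95]
After op 4 [order #4] limit_buy(price=104, qty=10): fills=#4x#3:3@95; bids=[#4:7@104] asks=[-]
After op 5 [order #5] limit_buy(price=99, qty=7): fills=none; bids=[#4:7@104 #5:7@99] asks=[-]
After op 6 [order #6] limit_sell(price=95, qty=1): fills=#4x#6:1@104; bids=[#4:6@104 #5:7@99] asks=[-]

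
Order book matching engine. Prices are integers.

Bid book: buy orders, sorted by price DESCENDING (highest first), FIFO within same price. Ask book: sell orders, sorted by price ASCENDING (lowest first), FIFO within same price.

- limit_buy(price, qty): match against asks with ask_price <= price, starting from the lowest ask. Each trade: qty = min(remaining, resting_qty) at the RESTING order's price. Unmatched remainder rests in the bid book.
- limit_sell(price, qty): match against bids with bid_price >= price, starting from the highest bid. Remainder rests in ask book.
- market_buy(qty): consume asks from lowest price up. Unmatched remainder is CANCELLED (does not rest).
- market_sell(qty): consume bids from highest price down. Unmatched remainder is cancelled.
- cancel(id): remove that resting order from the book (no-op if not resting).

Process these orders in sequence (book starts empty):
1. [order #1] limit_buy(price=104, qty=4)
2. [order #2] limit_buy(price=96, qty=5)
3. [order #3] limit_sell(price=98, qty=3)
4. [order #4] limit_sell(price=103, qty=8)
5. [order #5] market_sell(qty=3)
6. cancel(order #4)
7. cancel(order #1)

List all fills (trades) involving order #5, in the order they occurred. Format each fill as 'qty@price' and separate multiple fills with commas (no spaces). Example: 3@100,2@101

After op 1 [order #1] limit_buy(price=104, qty=4): fills=none; bids=[#1:4@104] asks=[-]
After op 2 [order #2] limit_buy(price=96, qty=5): fills=none; bids=[#1:4@104 #2:5@96] asks=[-]
After op 3 [order #3] limit_sell(price=98, qty=3): fills=#1x#3:3@104; bids=[#1:1@104 #2:5@96] asks=[-]
After op 4 [order #4] limit_sell(price=103, qty=8): fills=#1x#4:1@104; bids=[#2:5@96] asks=[#4:7@103]
After op 5 [order #5] market_sell(qty=3): fills=#2x#5:3@96; bids=[#2:2@96] asks=[#4:7@103]
After op 6 cancel(order #4): fills=none; bids=[#2:2@96] asks=[-]
After op 7 cancel(order #1): fills=none; bids=[#2:2@96] asks=[-]

Answer: 3@96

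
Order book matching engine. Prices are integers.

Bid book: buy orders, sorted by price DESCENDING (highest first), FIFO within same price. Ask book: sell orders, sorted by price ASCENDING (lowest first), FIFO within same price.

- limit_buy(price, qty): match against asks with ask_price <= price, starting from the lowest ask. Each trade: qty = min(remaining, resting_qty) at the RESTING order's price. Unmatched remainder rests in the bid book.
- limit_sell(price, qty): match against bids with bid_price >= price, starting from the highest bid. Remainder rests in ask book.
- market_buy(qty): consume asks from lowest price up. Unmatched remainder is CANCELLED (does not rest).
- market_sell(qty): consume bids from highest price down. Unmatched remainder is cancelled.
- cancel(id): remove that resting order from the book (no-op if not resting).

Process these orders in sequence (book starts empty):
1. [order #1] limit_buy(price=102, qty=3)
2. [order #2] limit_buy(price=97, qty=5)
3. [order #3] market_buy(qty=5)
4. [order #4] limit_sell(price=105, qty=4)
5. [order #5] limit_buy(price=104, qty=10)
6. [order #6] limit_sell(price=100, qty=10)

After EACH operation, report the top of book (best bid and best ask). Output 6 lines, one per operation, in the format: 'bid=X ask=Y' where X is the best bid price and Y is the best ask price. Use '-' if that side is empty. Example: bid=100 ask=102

After op 1 [order #1] limit_buy(price=102, qty=3): fills=none; bids=[#1:3@102] asks=[-]
After op 2 [order #2] limit_buy(price=97, qty=5): fills=none; bids=[#1:3@102 #2:5@97] asks=[-]
After op 3 [order #3] market_buy(qty=5): fills=none; bids=[#1:3@102 #2:5@97] asks=[-]
After op 4 [order #4] limit_sell(price=105, qty=4): fills=none; bids=[#1:3@102 #2:5@97] asks=[#4:4@105]
After op 5 [order #5] limit_buy(price=104, qty=10): fills=none; bids=[#5:10@104 #1:3@102 #2:5@97] asks=[#4:4@105]
After op 6 [order #6] limit_sell(price=100, qty=10): fills=#5x#6:10@104; bids=[#1:3@102 #2:5@97] asks=[#4:4@105]

Answer: bid=102 ask=-
bid=102 ask=-
bid=102 ask=-
bid=102 ask=105
bid=104 ask=105
bid=102 ask=105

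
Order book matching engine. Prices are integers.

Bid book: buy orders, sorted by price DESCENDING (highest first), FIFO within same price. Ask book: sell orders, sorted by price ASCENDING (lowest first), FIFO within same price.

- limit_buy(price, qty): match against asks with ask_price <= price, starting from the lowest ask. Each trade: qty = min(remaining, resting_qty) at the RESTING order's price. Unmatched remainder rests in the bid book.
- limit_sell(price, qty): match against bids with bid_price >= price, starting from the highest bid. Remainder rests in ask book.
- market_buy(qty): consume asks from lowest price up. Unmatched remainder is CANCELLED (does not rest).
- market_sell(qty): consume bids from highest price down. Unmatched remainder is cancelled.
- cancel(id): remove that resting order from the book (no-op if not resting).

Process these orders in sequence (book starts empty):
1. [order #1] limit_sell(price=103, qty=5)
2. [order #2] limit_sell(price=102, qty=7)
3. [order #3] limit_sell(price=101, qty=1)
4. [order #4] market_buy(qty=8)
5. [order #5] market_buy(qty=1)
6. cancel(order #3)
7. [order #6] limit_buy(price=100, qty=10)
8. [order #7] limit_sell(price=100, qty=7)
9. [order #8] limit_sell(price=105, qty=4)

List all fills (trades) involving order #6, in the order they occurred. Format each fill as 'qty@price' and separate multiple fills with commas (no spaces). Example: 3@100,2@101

After op 1 [order #1] limit_sell(price=103, qty=5): fills=none; bids=[-] asks=[#1:5@103]
After op 2 [order #2] limit_sell(price=102, qty=7): fills=none; bids=[-] asks=[#2:7@102 #1:5@103]
After op 3 [order #3] limit_sell(price=101, qty=1): fills=none; bids=[-] asks=[#3:1@101 #2:7@102 #1:5@103]
After op 4 [order #4] market_buy(qty=8): fills=#4x#3:1@101 #4x#2:7@102; bids=[-] asks=[#1:5@103]
After op 5 [order #5] market_buy(qty=1): fills=#5x#1:1@103; bids=[-] asks=[#1:4@103]
After op 6 cancel(order #3): fills=none; bids=[-] asks=[#1:4@103]
After op 7 [order #6] limit_buy(price=100, qty=10): fills=none; bids=[#6:10@100] asks=[#1:4@103]
After op 8 [order #7] limit_sell(price=100, qty=7): fills=#6x#7:7@100; bids=[#6:3@100] asks=[#1:4@103]
After op 9 [order #8] limit_sell(price=105, qty=4): fills=none; bids=[#6:3@100] asks=[#1:4@103 #8:4@105]

Answer: 7@100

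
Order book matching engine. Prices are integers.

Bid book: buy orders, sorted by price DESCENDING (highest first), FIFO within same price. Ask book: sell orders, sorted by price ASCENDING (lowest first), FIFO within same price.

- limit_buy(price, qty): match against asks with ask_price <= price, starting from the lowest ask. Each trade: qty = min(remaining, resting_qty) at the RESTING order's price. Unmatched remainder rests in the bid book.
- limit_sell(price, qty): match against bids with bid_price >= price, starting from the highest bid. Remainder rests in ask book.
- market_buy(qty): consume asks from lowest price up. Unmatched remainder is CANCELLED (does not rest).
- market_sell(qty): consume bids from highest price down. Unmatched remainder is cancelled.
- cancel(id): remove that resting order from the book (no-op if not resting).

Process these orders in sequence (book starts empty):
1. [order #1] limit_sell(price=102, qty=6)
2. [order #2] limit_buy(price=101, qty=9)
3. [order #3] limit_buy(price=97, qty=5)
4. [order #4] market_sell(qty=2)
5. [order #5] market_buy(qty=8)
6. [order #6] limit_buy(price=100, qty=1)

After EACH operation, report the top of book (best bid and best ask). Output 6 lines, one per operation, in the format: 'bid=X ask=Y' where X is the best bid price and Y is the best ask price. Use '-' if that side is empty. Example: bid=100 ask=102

Answer: bid=- ask=102
bid=101 ask=102
bid=101 ask=102
bid=101 ask=102
bid=101 ask=-
bid=101 ask=-

Derivation:
After op 1 [order #1] limit_sell(price=102, qty=6): fills=none; bids=[-] asks=[#1:6@102]
After op 2 [order #2] limit_buy(price=101, qty=9): fills=none; bids=[#2:9@101] asks=[#1:6@102]
After op 3 [order #3] limit_buy(price=97, qty=5): fills=none; bids=[#2:9@101 #3:5@97] asks=[#1:6@102]
After op 4 [order #4] market_sell(qty=2): fills=#2x#4:2@101; bids=[#2:7@101 #3:5@97] asks=[#1:6@102]
After op 5 [order #5] market_buy(qty=8): fills=#5x#1:6@102; bids=[#2:7@101 #3:5@97] asks=[-]
After op 6 [order #6] limit_buy(price=100, qty=1): fills=none; bids=[#2:7@101 #6:1@100 #3:5@97] asks=[-]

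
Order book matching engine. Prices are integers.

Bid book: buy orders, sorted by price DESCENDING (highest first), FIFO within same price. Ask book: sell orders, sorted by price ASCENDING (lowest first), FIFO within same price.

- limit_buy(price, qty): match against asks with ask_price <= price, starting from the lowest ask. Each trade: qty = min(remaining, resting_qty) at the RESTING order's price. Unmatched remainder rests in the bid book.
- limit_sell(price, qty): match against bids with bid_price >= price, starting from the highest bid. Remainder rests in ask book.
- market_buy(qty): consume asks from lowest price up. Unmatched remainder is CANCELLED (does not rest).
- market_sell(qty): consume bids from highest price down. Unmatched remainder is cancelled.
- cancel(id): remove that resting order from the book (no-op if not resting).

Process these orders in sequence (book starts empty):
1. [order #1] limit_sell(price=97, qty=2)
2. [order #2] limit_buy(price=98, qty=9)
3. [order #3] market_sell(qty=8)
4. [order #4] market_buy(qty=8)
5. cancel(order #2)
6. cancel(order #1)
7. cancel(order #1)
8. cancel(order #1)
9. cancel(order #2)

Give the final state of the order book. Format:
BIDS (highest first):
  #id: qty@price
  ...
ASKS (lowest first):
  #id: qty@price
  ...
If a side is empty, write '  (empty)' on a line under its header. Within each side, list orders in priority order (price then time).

Answer: BIDS (highest first):
  (empty)
ASKS (lowest first):
  (empty)

Derivation:
After op 1 [order #1] limit_sell(price=97, qty=2): fills=none; bids=[-] asks=[#1:2@97]
After op 2 [order #2] limit_buy(price=98, qty=9): fills=#2x#1:2@97; bids=[#2:7@98] asks=[-]
After op 3 [order #3] market_sell(qty=8): fills=#2x#3:7@98; bids=[-] asks=[-]
After op 4 [order #4] market_buy(qty=8): fills=none; bids=[-] asks=[-]
After op 5 cancel(order #2): fills=none; bids=[-] asks=[-]
After op 6 cancel(order #1): fills=none; bids=[-] asks=[-]
After op 7 cancel(order #1): fills=none; bids=[-] asks=[-]
After op 8 cancel(order #1): fills=none; bids=[-] asks=[-]
After op 9 cancel(order #2): fills=none; bids=[-] asks=[-]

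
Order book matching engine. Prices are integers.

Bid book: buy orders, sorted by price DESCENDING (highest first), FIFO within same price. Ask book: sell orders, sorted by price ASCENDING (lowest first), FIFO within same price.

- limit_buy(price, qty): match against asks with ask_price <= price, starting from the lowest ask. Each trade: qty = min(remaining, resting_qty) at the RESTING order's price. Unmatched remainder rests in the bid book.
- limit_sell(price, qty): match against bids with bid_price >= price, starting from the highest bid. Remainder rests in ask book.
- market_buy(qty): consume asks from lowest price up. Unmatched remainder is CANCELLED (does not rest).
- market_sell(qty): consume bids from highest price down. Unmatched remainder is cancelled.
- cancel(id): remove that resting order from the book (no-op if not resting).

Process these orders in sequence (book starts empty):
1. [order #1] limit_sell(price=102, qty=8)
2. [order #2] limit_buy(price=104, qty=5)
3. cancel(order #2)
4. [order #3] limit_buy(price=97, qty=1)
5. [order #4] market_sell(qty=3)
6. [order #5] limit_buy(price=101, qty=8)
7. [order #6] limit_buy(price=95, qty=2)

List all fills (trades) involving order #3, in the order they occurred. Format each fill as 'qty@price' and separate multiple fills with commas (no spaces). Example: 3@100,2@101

After op 1 [order #1] limit_sell(price=102, qty=8): fills=none; bids=[-] asks=[#1:8@102]
After op 2 [order #2] limit_buy(price=104, qty=5): fills=#2x#1:5@102; bids=[-] asks=[#1:3@102]
After op 3 cancel(order #2): fills=none; bids=[-] asks=[#1:3@102]
After op 4 [order #3] limit_buy(price=97, qty=1): fills=none; bids=[#3:1@97] asks=[#1:3@102]
After op 5 [order #4] market_sell(qty=3): fills=#3x#4:1@97; bids=[-] asks=[#1:3@102]
After op 6 [order #5] limit_buy(price=101, qty=8): fills=none; bids=[#5:8@101] asks=[#1:3@102]
After op 7 [order #6] limit_buy(price=95, qty=2): fills=none; bids=[#5:8@101 #6:2@95] asks=[#1:3@102]

Answer: 1@97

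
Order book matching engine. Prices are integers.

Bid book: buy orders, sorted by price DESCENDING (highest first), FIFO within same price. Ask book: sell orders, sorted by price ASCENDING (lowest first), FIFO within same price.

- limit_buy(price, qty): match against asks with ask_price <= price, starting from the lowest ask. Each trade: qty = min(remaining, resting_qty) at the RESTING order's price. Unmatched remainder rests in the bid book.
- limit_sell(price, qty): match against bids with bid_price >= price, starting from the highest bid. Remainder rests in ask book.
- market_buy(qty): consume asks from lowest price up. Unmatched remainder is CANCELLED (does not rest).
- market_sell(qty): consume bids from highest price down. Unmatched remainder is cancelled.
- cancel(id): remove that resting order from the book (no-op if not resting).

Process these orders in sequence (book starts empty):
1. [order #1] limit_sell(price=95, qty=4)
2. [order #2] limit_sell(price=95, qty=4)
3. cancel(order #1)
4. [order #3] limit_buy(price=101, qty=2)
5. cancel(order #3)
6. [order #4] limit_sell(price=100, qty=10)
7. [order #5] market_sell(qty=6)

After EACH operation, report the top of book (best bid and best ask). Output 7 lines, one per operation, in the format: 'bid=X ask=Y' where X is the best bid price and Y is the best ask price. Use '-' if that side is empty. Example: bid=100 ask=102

Answer: bid=- ask=95
bid=- ask=95
bid=- ask=95
bid=- ask=95
bid=- ask=95
bid=- ask=95
bid=- ask=95

Derivation:
After op 1 [order #1] limit_sell(price=95, qty=4): fills=none; bids=[-] asks=[#1:4@95]
After op 2 [order #2] limit_sell(price=95, qty=4): fills=none; bids=[-] asks=[#1:4@95 #2:4@95]
After op 3 cancel(order #1): fills=none; bids=[-] asks=[#2:4@95]
After op 4 [order #3] limit_buy(price=101, qty=2): fills=#3x#2:2@95; bids=[-] asks=[#2:2@95]
After op 5 cancel(order #3): fills=none; bids=[-] asks=[#2:2@95]
After op 6 [order #4] limit_sell(price=100, qty=10): fills=none; bids=[-] asks=[#2:2@95 #4:10@100]
After op 7 [order #5] market_sell(qty=6): fills=none; bids=[-] asks=[#2:2@95 #4:10@100]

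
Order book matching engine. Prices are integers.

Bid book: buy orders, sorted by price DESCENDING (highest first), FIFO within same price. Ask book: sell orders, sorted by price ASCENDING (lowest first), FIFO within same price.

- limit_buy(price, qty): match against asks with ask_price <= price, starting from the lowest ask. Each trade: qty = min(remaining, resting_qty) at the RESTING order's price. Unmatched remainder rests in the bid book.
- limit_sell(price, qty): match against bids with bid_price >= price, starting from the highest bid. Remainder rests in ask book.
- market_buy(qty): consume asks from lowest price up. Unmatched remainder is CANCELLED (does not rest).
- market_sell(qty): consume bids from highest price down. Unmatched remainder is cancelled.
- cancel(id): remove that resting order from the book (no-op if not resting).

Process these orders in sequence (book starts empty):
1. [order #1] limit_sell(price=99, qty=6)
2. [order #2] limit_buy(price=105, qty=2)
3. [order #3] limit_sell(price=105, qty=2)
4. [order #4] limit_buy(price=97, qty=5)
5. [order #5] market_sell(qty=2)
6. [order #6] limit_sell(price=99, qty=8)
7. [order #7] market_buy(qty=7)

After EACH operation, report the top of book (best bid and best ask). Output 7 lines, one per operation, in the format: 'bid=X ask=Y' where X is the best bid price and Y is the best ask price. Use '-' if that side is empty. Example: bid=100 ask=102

Answer: bid=- ask=99
bid=- ask=99
bid=- ask=99
bid=97 ask=99
bid=97 ask=99
bid=97 ask=99
bid=97 ask=99

Derivation:
After op 1 [order #1] limit_sell(price=99, qty=6): fills=none; bids=[-] asks=[#1:6@99]
After op 2 [order #2] limit_buy(price=105, qty=2): fills=#2x#1:2@99; bids=[-] asks=[#1:4@99]
After op 3 [order #3] limit_sell(price=105, qty=2): fills=none; bids=[-] asks=[#1:4@99 #3:2@105]
After op 4 [order #4] limit_buy(price=97, qty=5): fills=none; bids=[#4:5@97] asks=[#1:4@99 #3:2@105]
After op 5 [order #5] market_sell(qty=2): fills=#4x#5:2@97; bids=[#4:3@97] asks=[#1:4@99 #3:2@105]
After op 6 [order #6] limit_sell(price=99, qty=8): fills=none; bids=[#4:3@97] asks=[#1:4@99 #6:8@99 #3:2@105]
After op 7 [order #7] market_buy(qty=7): fills=#7x#1:4@99 #7x#6:3@99; bids=[#4:3@97] asks=[#6:5@99 #3:2@105]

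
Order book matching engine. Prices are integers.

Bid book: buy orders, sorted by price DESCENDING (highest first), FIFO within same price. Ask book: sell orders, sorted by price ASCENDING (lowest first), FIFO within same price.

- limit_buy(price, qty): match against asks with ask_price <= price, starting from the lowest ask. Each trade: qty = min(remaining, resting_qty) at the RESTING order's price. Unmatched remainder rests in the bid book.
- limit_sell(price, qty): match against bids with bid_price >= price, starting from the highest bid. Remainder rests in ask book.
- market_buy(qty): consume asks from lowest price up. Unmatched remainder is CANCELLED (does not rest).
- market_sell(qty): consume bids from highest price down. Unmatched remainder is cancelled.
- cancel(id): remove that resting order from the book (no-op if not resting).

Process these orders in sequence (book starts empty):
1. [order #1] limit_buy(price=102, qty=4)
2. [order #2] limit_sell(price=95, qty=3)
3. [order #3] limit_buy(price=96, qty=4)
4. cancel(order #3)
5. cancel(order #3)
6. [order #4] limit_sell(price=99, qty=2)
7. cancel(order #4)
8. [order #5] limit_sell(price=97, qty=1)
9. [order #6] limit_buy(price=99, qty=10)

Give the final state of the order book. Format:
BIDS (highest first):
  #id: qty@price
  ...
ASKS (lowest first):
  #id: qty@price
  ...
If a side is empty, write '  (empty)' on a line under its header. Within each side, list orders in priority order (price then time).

Answer: BIDS (highest first):
  #6: 9@99
ASKS (lowest first):
  (empty)

Derivation:
After op 1 [order #1] limit_buy(price=102, qty=4): fills=none; bids=[#1:4@102] asks=[-]
After op 2 [order #2] limit_sell(price=95, qty=3): fills=#1x#2:3@102; bids=[#1:1@102] asks=[-]
After op 3 [order #3] limit_buy(price=96, qty=4): fills=none; bids=[#1:1@102 #3:4@96] asks=[-]
After op 4 cancel(order #3): fills=none; bids=[#1:1@102] asks=[-]
After op 5 cancel(order #3): fills=none; bids=[#1:1@102] asks=[-]
After op 6 [order #4] limit_sell(price=99, qty=2): fills=#1x#4:1@102; bids=[-] asks=[#4:1@99]
After op 7 cancel(order #4): fills=none; bids=[-] asks=[-]
After op 8 [order #5] limit_sell(price=97, qty=1): fills=none; bids=[-] asks=[#5:1@97]
After op 9 [order #6] limit_buy(price=99, qty=10): fills=#6x#5:1@97; bids=[#6:9@99] asks=[-]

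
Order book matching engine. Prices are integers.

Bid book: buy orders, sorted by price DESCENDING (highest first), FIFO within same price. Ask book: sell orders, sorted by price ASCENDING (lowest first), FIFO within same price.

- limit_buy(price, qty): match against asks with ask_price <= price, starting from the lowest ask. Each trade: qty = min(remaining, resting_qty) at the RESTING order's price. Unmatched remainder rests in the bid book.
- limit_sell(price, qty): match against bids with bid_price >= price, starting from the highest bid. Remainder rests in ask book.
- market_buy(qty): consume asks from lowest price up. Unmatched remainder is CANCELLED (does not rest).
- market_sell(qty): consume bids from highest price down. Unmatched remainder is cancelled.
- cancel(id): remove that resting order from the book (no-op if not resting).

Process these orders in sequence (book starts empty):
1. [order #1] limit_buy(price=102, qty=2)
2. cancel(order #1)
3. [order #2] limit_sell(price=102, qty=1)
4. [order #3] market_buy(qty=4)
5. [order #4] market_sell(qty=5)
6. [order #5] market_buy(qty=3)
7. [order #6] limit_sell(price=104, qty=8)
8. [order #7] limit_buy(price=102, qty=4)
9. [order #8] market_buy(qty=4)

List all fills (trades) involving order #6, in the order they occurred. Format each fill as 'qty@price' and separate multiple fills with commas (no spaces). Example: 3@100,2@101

After op 1 [order #1] limit_buy(price=102, qty=2): fills=none; bids=[#1:2@102] asks=[-]
After op 2 cancel(order #1): fills=none; bids=[-] asks=[-]
After op 3 [order #2] limit_sell(price=102, qty=1): fills=none; bids=[-] asks=[#2:1@102]
After op 4 [order #3] market_buy(qty=4): fills=#3x#2:1@102; bids=[-] asks=[-]
After op 5 [order #4] market_sell(qty=5): fills=none; bids=[-] asks=[-]
After op 6 [order #5] market_buy(qty=3): fills=none; bids=[-] asks=[-]
After op 7 [order #6] limit_sell(price=104, qty=8): fills=none; bids=[-] asks=[#6:8@104]
After op 8 [order #7] limit_buy(price=102, qty=4): fills=none; bids=[#7:4@102] asks=[#6:8@104]
After op 9 [order #8] market_buy(qty=4): fills=#8x#6:4@104; bids=[#7:4@102] asks=[#6:4@104]

Answer: 4@104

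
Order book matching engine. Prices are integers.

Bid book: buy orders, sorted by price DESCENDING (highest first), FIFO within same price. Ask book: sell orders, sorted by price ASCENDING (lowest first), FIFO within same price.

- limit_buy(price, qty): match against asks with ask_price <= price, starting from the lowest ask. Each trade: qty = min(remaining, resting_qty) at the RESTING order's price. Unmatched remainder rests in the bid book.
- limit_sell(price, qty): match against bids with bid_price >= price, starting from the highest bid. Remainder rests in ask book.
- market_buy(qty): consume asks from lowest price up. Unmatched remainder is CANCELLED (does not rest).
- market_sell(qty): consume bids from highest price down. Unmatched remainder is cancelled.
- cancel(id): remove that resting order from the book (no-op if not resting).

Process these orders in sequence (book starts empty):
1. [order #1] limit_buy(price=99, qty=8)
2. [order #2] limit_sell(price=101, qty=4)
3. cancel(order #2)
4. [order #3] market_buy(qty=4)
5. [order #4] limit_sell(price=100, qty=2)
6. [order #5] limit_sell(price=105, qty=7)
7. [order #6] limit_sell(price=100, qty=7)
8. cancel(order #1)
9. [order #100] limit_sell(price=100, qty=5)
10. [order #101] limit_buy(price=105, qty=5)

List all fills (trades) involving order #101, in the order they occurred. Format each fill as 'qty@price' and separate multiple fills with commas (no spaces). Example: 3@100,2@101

After op 1 [order #1] limit_buy(price=99, qty=8): fills=none; bids=[#1:8@99] asks=[-]
After op 2 [order #2] limit_sell(price=101, qty=4): fills=none; bids=[#1:8@99] asks=[#2:4@101]
After op 3 cancel(order #2): fills=none; bids=[#1:8@99] asks=[-]
After op 4 [order #3] market_buy(qty=4): fills=none; bids=[#1:8@99] asks=[-]
After op 5 [order #4] limit_sell(price=100, qty=2): fills=none; bids=[#1:8@99] asks=[#4:2@100]
After op 6 [order #5] limit_sell(price=105, qty=7): fills=none; bids=[#1:8@99] asks=[#4:2@100 #5:7@105]
After op 7 [order #6] limit_sell(price=100, qty=7): fills=none; bids=[#1:8@99] asks=[#4:2@100 #6:7@100 #5:7@105]
After op 8 cancel(order #1): fills=none; bids=[-] asks=[#4:2@100 #6:7@100 #5:7@105]
After op 9 [order #100] limit_sell(price=100, qty=5): fills=none; bids=[-] asks=[#4:2@100 #6:7@100 #100:5@100 #5:7@105]
After op 10 [order #101] limit_buy(price=105, qty=5): fills=#101x#4:2@100 #101x#6:3@100; bids=[-] asks=[#6:4@100 #100:5@100 #5:7@105]

Answer: 2@100,3@100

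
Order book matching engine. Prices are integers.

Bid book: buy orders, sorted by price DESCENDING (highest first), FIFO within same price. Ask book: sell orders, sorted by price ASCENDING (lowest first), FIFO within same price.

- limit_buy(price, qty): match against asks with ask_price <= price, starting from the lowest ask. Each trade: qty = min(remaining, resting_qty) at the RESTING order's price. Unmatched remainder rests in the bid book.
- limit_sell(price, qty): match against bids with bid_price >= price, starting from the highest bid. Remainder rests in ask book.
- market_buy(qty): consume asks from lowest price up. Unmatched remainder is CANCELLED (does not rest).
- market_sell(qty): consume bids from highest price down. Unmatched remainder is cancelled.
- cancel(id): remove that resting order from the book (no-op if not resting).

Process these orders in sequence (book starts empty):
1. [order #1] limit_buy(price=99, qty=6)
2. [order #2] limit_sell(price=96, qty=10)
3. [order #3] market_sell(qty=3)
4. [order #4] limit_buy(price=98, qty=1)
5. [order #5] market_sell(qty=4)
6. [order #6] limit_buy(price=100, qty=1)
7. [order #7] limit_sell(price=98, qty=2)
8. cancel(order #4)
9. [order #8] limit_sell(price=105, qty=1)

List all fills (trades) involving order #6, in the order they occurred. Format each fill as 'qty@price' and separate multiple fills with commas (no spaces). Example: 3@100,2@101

After op 1 [order #1] limit_buy(price=99, qty=6): fills=none; bids=[#1:6@99] asks=[-]
After op 2 [order #2] limit_sell(price=96, qty=10): fills=#1x#2:6@99; bids=[-] asks=[#2:4@96]
After op 3 [order #3] market_sell(qty=3): fills=none; bids=[-] asks=[#2:4@96]
After op 4 [order #4] limit_buy(price=98, qty=1): fills=#4x#2:1@96; bids=[-] asks=[#2:3@96]
After op 5 [order #5] market_sell(qty=4): fills=none; bids=[-] asks=[#2:3@96]
After op 6 [order #6] limit_buy(price=100, qty=1): fills=#6x#2:1@96; bids=[-] asks=[#2:2@96]
After op 7 [order #7] limit_sell(price=98, qty=2): fills=none; bids=[-] asks=[#2:2@96 #7:2@98]
After op 8 cancel(order #4): fills=none; bids=[-] asks=[#2:2@96 #7:2@98]
After op 9 [order #8] limit_sell(price=105, qty=1): fills=none; bids=[-] asks=[#2:2@96 #7:2@98 #8:1@105]

Answer: 1@96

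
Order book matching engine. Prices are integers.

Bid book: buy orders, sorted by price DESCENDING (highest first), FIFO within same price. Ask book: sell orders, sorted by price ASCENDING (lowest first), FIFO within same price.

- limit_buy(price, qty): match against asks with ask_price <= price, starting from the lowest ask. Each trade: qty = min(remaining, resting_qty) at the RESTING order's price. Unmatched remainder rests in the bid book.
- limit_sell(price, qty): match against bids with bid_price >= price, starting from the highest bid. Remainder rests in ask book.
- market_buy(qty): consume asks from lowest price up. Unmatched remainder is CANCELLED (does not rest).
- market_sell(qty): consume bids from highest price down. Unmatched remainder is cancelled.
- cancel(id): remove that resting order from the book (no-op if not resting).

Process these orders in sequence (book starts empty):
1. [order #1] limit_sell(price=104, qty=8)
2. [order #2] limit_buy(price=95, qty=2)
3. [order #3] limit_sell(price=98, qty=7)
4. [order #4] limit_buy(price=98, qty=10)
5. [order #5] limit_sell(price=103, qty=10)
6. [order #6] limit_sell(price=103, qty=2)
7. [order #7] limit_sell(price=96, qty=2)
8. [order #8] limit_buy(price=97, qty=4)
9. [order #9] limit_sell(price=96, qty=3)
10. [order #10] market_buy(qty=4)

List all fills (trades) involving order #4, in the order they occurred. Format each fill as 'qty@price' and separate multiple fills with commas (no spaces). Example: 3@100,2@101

After op 1 [order #1] limit_sell(price=104, qty=8): fills=none; bids=[-] asks=[#1:8@104]
After op 2 [order #2] limit_buy(price=95, qty=2): fills=none; bids=[#2:2@95] asks=[#1:8@104]
After op 3 [order #3] limit_sell(price=98, qty=7): fills=none; bids=[#2:2@95] asks=[#3:7@98 #1:8@104]
After op 4 [order #4] limit_buy(price=98, qty=10): fills=#4x#3:7@98; bids=[#4:3@98 #2:2@95] asks=[#1:8@104]
After op 5 [order #5] limit_sell(price=103, qty=10): fills=none; bids=[#4:3@98 #2:2@95] asks=[#5:10@103 #1:8@104]
After op 6 [order #6] limit_sell(price=103, qty=2): fills=none; bids=[#4:3@98 #2:2@95] asks=[#5:10@103 #6:2@103 #1:8@104]
After op 7 [order #7] limit_sell(price=96, qty=2): fills=#4x#7:2@98; bids=[#4:1@98 #2:2@95] asks=[#5:10@103 #6:2@103 #1:8@104]
After op 8 [order #8] limit_buy(price=97, qty=4): fills=none; bids=[#4:1@98 #8:4@97 #2:2@95] asks=[#5:10@103 #6:2@103 #1:8@104]
After op 9 [order #9] limit_sell(price=96, qty=3): fills=#4x#9:1@98 #8x#9:2@97; bids=[#8:2@97 #2:2@95] asks=[#5:10@103 #6:2@103 #1:8@104]
After op 10 [order #10] market_buy(qty=4): fills=#10x#5:4@103; bids=[#8:2@97 #2:2@95] asks=[#5:6@103 #6:2@103 #1:8@104]

Answer: 7@98,2@98,1@98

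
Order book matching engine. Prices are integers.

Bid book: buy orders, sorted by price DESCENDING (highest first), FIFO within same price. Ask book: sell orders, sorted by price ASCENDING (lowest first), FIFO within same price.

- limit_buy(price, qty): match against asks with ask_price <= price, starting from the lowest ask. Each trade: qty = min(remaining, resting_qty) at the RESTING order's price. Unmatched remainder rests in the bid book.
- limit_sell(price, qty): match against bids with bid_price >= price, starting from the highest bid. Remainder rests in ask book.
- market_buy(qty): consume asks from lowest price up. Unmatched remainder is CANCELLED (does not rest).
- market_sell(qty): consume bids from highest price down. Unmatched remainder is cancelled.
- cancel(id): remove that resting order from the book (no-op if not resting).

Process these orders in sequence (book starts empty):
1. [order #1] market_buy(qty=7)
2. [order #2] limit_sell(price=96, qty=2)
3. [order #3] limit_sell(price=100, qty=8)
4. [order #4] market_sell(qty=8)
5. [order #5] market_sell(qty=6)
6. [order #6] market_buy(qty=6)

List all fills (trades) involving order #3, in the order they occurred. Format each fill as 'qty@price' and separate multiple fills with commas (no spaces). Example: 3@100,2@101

Answer: 4@100

Derivation:
After op 1 [order #1] market_buy(qty=7): fills=none; bids=[-] asks=[-]
After op 2 [order #2] limit_sell(price=96, qty=2): fills=none; bids=[-] asks=[#2:2@96]
After op 3 [order #3] limit_sell(price=100, qty=8): fills=none; bids=[-] asks=[#2:2@96 #3:8@100]
After op 4 [order #4] market_sell(qty=8): fills=none; bids=[-] asks=[#2:2@96 #3:8@100]
After op 5 [order #5] market_sell(qty=6): fills=none; bids=[-] asks=[#2:2@96 #3:8@100]
After op 6 [order #6] market_buy(qty=6): fills=#6x#2:2@96 #6x#3:4@100; bids=[-] asks=[#3:4@100]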